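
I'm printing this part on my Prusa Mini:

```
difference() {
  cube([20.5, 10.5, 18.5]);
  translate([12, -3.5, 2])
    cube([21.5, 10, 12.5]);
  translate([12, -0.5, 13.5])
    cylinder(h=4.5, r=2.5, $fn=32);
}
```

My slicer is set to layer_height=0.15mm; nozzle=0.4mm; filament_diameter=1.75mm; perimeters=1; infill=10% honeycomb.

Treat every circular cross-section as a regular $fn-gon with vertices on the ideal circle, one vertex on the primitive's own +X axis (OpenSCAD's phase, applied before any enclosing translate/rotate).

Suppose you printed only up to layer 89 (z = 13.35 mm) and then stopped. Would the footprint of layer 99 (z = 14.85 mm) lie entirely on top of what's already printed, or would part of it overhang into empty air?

Compare the two slices. At z = 13.35: the cube is present — its section is the full 20.5×10.5 rectangle (area 215.25 mm²); the cube at (12, -3.5) is present — its section is the full 21.5×10 rectangle (area 215.00 mm²); the cylinder at (12, -0.5) does not reach this height (z outside [13.5, 18]); After the difference (first − rest): starting from the 20.5×10.5 cube (215.25 mm²), the 21.5×10 cube at (12, -3.5) partially overlaps it — only the 55.25 mm² overlap (of its 215.00 mm²) is removed, clipping the outline — area = 160.00 mm². At z = 14.85: the cube (footprint 20.5×10.5) is included at this height (area 215.25 mm²); the cube at (12, -3.5) is not intersected at this z (z outside [2, 14.5]); the cylinder at (12, -0.5): section is a regular 32-gon, circumradius r=2.5 (area = (32/2)·2.500²·sin(360°/32) = 19.51 mm²); Subtracting the remaining from the first: starting from the 20.5×10.5 cube (215.25 mm²), the r=2.5 cylinder at (12, -0.5) partially overlaps it — only the 7.28 mm² overlap (of its 19.51 mm²) is removed, clipping the outline — area = 207.97 mm². Checking containment: at z = 14.85 the cross-section extends beyond the z = 13.35 cross-section by about 51.61 mm².

part overhangs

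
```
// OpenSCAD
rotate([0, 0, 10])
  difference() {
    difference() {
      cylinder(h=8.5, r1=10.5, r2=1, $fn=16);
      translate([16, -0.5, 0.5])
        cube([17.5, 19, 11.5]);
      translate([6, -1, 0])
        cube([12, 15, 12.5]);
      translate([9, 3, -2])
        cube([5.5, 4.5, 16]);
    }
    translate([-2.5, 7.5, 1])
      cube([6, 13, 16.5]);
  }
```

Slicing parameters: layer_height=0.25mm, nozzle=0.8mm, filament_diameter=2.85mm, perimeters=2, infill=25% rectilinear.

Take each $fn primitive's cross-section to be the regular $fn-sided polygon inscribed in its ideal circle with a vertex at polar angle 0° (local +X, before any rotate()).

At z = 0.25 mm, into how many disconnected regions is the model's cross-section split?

1

At z = 0.25 mm: the cone: at t=0.029 of its height the radius interpolates to r₁+(r₂−r₁)t = 10.221, giving a regular 16-gon of that circumradius; the cube at (16, -0.5) is not intersected at this z (z outside [0.5, 12]); the 12×15 cube at (6, -1) contributes its full rectangle; the 5.5×4.5 cube at (9, 3) contributes its full rectangle; Subtracting the remaining from the first: starting from the cone, the 12×15 cube at (6, -1) partially overlaps it — only the 27.35 mm² overlap (of its 180.00 mm²) is removed, clipping the outline; the 5.5×4.5 cube at (9, 3) misses the remaining region (no effect) — 1 connected region; the cube at (-2.5, 7.5) is absent (z outside [1, 17.5]); After the difference (first − rest): none of the subtracted shapes is present at this height, so the result so far is unchanged — 1 connected region; (whole slice rotated 10° about Z — lengths, areas and connectivity unchanged). The result has 1 disconnected region.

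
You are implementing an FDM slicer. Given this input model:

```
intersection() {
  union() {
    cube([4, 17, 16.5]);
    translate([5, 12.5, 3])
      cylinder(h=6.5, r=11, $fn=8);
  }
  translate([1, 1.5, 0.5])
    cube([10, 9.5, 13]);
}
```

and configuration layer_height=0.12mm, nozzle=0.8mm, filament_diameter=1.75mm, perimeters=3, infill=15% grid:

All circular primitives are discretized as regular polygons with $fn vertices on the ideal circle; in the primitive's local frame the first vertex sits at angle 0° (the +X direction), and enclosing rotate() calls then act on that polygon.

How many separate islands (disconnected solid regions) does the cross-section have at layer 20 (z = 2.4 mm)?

At z = 2.4 mm: the 4×17 cube contributes its full rectangle; the cylinder at (5, 12.5) is not intersected at this z (z outside [3, 9.5]); Combining (union): only the 4×17 cube is present, so the union is just that shape — 1 connected region; the 10×9.5 cube at (1, 1.5) contributes its full rectangle; Keeping only the common overlap: the 10×9.5 cube at (1, 1.5) partially overlaps the result so far; clipping to the common part keeps 28.50 mm² — 1 connected region. Overall, the cross-section is a single solid region. Island count = 1.

1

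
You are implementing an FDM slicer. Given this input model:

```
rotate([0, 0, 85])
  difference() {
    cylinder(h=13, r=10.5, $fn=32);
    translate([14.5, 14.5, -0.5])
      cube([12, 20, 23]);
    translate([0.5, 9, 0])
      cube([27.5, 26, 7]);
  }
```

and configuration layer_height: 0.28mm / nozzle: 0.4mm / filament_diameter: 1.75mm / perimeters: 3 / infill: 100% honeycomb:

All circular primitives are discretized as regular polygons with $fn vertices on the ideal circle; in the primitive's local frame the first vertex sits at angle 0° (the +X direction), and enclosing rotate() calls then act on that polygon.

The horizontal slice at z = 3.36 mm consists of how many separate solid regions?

At z = 3.36 mm: the cylinder: section is a regular 32-gon, circumradius r=10.5; the cube at (14.5, 14.5) is present — its section is the full 12×20 rectangle; the 27.5×26 cube at (0.5, 9) contributes its full rectangle; Taking the first minus the rest: starting from the r=10.5 cylinder, the 12×20 cube at (14.5, 14.5) misses the remaining region (no effect); the 27.5×26 cube at (0.5, 9) partially overlaps it — only the 4.56 mm² overlap (of its 715.00 mm²) is removed, clipping the outline — 1 connected region; (rotated 85° about Z; rotation is an isometry so areas/perimeters/island counts are preserved). The result has 1 disconnected region.

1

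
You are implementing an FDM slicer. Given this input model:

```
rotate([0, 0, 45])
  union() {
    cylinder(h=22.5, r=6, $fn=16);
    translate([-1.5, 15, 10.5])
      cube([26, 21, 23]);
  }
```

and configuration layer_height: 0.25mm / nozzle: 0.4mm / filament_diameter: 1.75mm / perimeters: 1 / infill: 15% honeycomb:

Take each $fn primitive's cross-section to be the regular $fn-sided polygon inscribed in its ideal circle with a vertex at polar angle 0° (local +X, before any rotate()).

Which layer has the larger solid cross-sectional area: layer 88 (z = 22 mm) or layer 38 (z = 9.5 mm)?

layer 88 (z = 22 mm)

Layer 88 (z = 22): the r=6 cylinder contributes a regular 16-gon of circumradius 6 (area = (16/2)·6.000²·sin(360°/16) = 110.21 mm²); the cube at (-1.5, 15) is present — its section is the full 26×21 rectangle (area 546.00 mm²); Taking the union: the 2 present regions are separate (no shared area or edge), so areas and boundary lengths simply add and each stays a separate island — area = 656.21 mm²; (rotated 45° about Z; rotation is an isometry so areas/perimeters/island counts are preserved). So its area = 656.21 mm². Layer 38 (z = 9.5): the r=6 cylinder contributes a regular 16-gon of circumradius 6 (area = (16/2)·6.000²·sin(360°/16) = 110.21 mm²); the cube at (-1.5, 15) is not intersected at this z (z outside [10.5, 33.5]); Taking the union: only the r=6 cylinder is present, so the union is just that shape — area = 110.21 mm²; (whole slice rotated 45° about Z — lengths, areas and connectivity unchanged). So its area = 110.21 mm². Layer 88 is larger (656.21 vs 110.21 mm²).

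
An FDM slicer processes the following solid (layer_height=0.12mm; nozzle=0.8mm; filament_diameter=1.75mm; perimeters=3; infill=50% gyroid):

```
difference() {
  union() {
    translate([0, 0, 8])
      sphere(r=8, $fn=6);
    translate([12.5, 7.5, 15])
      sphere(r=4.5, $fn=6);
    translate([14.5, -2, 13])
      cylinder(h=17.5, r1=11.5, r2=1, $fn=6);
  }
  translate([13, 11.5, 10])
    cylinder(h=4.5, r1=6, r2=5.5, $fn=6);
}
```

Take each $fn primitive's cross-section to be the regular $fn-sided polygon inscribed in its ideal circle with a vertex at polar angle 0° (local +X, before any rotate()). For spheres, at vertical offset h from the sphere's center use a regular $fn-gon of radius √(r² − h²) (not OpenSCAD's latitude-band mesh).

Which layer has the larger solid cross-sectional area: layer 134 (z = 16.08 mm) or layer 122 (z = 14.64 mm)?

layer 122 (z = 14.64 mm)

Layer 134 (z = 16.08): the sphere does not reach this height (|z−center|=8.080 > r=8); the r=4.5 sphere at (12.5, 7.5) slices to a regular 6-gon of circumradius 4.368 (√(r²−h²) with h=1.08 from center) (area = (6/2)·4.368²·sin(360°/6) = 49.58 mm²); the cone at (14.5, -2): at t=0.176 of its height the radius interpolates to r₁+(r₂−r₁)t = 9.652, giving a regular 6-gon of that circumradius (area = (6/2)·9.652²·sin(360°/6) = 242.04 mm²); Combining (union): the regions partially overlap — summed areas 291.62 mm² minus the doubly-counted overlap 15.23 mm² gives 276.39 mm² — area = 276.39 mm²; the cone at (13, 11.5) is absent (z outside [10, 14.5]); Subtracting the remaining from the first: none of the subtracted shapes is present at this height, so that combined region is unchanged — area = 276.39 mm². So its area = 276.39 mm². Layer 122 (z = 14.64): the sphere: section is a regular 6-gon, circumradius = √(r²−h²) = √(8²−6.64²) = 4.462 (area = (6/2)·4.462²·sin(360°/6) = 51.73 mm²); the r=4.5 sphere at (12.5, 7.5) slices to a regular 6-gon of circumradius 4.486 (√(r²−h²) with h=0.36 from center) (area = (6/2)·4.486²·sin(360°/6) = 52.27 mm²); the cone at (14.5, -2): at t=0.094 of its height the radius interpolates to r₁+(r₂−r₁)t = 10.516, giving a regular 6-gon of that circumradius (area = (6/2)·10.516²·sin(360°/6) = 287.31 mm²); Taking the union: the regions partially overlap — summed areas 391.31 mm² minus the doubly-counted overlap 22.27 mm² gives 369.05 mm² — area = 369.05 mm²; the cone at (13, 11.5) does not reach this height (z outside [10, 14.5]); After the difference (first − rest): none of the subtracted shapes is present at this height, so the result so far is unchanged — area = 369.05 mm². So its area = 369.05 mm². Layer 122 is larger (369.05 vs 276.39 mm²).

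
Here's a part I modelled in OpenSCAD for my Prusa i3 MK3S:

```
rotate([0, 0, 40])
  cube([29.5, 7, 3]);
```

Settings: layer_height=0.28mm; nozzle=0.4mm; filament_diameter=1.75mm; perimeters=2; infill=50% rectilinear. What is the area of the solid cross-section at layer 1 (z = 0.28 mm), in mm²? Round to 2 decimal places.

At z = 0.28 mm: the 29.5×7 cube contributes its full rectangle (area 206.50 mm²); (whole slice rotated 40° about Z — lengths, areas and connectivity unchanged). Overall, the cross-section is a single solid region. Net area = 206.50 mm².

206.50 mm²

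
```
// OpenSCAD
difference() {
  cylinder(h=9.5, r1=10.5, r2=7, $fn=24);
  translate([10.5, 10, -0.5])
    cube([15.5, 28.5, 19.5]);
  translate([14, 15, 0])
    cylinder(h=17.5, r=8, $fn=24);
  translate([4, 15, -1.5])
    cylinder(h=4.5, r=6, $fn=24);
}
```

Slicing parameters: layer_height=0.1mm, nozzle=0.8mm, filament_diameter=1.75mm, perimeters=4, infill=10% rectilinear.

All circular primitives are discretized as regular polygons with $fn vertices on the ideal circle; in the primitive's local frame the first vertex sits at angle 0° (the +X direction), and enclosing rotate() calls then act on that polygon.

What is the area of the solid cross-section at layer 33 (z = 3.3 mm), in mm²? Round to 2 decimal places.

At z = 3.3 mm: the cone (r1=10.5→r2=7) has section circumradius 9.284 here — a regular 24-gon (area = (24/2)·9.284²·sin(360°/24) = 267.71 mm²); the 15.5×28.5 cube at (10.5, 10) contributes its full rectangle (area 441.75 mm²); the r=8 cylinder at (14, 15) gives a regular 24-gon of circumradius 8 (constant along its height) (area = (24/2)·8.000²·sin(360°/24) = 198.77 mm²); the cylinder at (4, 15) is absent (z outside [-1.5, 3]); Subtracting the remaining from the first: starting from the cone (267.71 mm²), the 15.5×28.5 cube at (10.5, 10) misses the remaining region (no effect); the r=8 cylinder at (14, 15) misses the remaining region (no effect) — area = 267.71 mm². Overall, the cross-section is a single solid region. Net area = 267.71 mm².

267.71 mm²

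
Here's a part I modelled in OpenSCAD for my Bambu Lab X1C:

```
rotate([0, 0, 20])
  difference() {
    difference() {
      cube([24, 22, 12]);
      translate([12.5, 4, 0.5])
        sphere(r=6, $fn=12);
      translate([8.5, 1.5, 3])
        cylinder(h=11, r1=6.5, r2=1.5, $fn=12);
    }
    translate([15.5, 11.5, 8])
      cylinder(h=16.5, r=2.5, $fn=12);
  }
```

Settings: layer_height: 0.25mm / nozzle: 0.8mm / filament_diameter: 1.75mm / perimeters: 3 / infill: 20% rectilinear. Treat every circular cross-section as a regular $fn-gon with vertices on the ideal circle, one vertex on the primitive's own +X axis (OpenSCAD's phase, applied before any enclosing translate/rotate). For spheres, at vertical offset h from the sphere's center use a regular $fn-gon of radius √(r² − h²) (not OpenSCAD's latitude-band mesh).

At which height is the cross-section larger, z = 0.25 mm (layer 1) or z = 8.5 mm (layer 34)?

layer 34 (z = 8.5 mm)

Layer 1 (z = 0.25): the cube is present — its section is the full 24×22 rectangle (area 528.00 mm²); the sphere at (12.5, 4): section is a regular 12-gon, circumradius = √(r²−h²) = √(6²−0.25²) = 5.995 (area = (12/2)·5.995²·sin(360°/12) = 107.81 mm²); the cone at (8.5, 1.5) does not reach this height (z outside [3, 14]); After the difference (first − rest): starting from the 24×22 cube (528.00 mm²), the r=6 sphere at (12.5, 4) partially overlaps it — only the 96.84 mm² overlap (of its 107.81 mm²) is removed, clipping the outline — area = 431.16 mm²; the cylinder at (15.5, 11.5) does not reach this height (z outside [8, 24.5]); Taking the first minus the rest: none of the subtracted shapes is present at this height, so that combined region is unchanged — area = 431.16 mm²; (rotated 20° about Z; rotation is an isometry so areas/perimeters/island counts are preserved). So its area = 431.16 mm². Layer 34 (z = 8.5): the cube is present — its section is the full 24×22 rectangle (area 528.00 mm²); the sphere at (12.5, 4) does not reach this height (|z−center|=8.000 > r=6); the cone at (8.5, 1.5) contributes a regular 12-gon of circumradius 4.000 (interpolated between r1=6.5 and r2=1.5 at t=0.500) (area = (12/2)·4.000²·sin(360°/12) = 48.00 mm²); Taking the first minus the rest: starting from the 24×22 cube (528.00 mm²), the cone at (8.5, 1.5) partially overlaps it — only the 35.40 mm² overlap (of its 48.00 mm²) is removed, clipping the outline — area = 492.60 mm²; the r=2.5 cylinder at (15.5, 11.5) gives a regular 12-gon of circumradius 2.5 (constant along its height) (area = (12/2)·2.500²·sin(360°/12) = 18.75 mm²); Taking the first minus the rest: starting from that combined region (492.60 mm²), the r=2.5 cylinder at (15.5, 11.5) lies wholly inside it (removes its full 18.75 mm² and its 15.53 mm outline becomes a hole wall) — area = 473.85 mm²; (whole slice rotated 20° about Z — lengths, areas and connectivity unchanged). So its area = 473.85 mm². Layer 34 is larger (473.85 vs 431.16 mm²).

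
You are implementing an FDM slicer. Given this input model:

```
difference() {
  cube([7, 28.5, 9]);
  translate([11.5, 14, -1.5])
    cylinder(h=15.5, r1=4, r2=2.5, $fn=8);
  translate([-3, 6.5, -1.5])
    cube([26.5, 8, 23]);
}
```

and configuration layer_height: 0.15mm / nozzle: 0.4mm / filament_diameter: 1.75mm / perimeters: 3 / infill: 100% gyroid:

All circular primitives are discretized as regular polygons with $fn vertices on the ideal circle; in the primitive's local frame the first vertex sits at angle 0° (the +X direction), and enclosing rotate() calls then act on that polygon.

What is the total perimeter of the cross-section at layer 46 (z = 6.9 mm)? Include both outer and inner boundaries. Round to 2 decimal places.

69.00 mm

At z = 6.9 mm: the cube (footprint 7×28.5) is included at this height (perimeter 71.00 mm); the cone at (11.5, 14) contributes a regular 8-gon of circumradius 3.187 (interpolated between r1=4 and r2=2.5 at t=0.542) (perimeter = 2·8·3.187·sin(180°/8) = 19.51 mm); the cube at (-3, 6.5) is present — its section is the full 26.5×8 rectangle (perimeter 69.00 mm); Subtracting the remaining from the first: starting from the 7×28.5 cube, the cone at (11.5, 14) misses the remaining region (no effect); the 26.5×8 cube at (-3, 6.5) partially overlaps it — only the 56.00 mm² overlap (of its 212.00 mm²) is removed, clipping the outline — boundary = 69.00 mm. Overall, the cross-section has 2 separate islands. Total boundary length (outer) = 69.00 mm.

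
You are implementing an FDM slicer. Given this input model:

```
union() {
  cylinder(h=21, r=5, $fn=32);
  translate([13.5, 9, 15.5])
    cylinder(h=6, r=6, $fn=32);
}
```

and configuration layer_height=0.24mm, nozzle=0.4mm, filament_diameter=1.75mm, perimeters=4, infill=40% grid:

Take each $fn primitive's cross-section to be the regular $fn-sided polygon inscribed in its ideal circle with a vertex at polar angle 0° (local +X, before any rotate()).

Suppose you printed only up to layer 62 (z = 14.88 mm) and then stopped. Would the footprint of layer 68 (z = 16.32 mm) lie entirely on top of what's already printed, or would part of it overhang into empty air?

Compare the two slices. At z = 14.88: the r=5 cylinder contributes a regular 32-gon of circumradius 5 (area = (32/2)·5.000²·sin(360°/32) = 78.04 mm²); the cylinder at (13.5, 9) is absent (z outside [15.5, 21.5]); Combining (union): only the r=5 cylinder is present, so the union is just that shape — area = 78.04 mm². At z = 16.32: the cylinder: section is a regular 32-gon, circumradius r=5 (area = (32/2)·5.000²·sin(360°/32) = 78.04 mm²); the cylinder at (13.5, 9): section is a regular 32-gon, circumradius r=6 (area = (32/2)·6.000²·sin(360°/32) = 112.37 mm²); Combining (union): the 2 present regions are separate (no shared area or edge), so areas and boundary lengths simply add and each stays a separate island — area = 190.41 mm². Checking containment: at z = 16.32 the cross-section extends beyond the z = 14.88 cross-section by about 112.37 mm².

part overhangs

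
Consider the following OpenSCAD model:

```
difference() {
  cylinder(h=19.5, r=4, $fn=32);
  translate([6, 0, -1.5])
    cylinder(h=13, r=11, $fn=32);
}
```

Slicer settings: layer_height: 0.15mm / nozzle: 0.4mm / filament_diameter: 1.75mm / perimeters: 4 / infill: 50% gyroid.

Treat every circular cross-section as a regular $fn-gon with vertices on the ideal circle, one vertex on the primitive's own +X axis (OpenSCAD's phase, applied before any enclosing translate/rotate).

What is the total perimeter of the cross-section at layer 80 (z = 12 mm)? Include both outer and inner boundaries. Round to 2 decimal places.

At z = 12 mm: the r=4 cylinder gives a regular 32-gon of circumradius 4 (constant along its height) (perimeter = 2·32·4.000·sin(180°/32) = 25.09 mm); the cylinder at (6, 0) does not reach this height (z outside [-1.5, 11.5]); Taking the first minus the rest: none of the subtracted shapes is present at this height, so the r=4 cylinder is unchanged — boundary = 25.09 mm. Overall, the cross-section is a single solid region. Total boundary length (outer) = 25.09 mm.

25.09 mm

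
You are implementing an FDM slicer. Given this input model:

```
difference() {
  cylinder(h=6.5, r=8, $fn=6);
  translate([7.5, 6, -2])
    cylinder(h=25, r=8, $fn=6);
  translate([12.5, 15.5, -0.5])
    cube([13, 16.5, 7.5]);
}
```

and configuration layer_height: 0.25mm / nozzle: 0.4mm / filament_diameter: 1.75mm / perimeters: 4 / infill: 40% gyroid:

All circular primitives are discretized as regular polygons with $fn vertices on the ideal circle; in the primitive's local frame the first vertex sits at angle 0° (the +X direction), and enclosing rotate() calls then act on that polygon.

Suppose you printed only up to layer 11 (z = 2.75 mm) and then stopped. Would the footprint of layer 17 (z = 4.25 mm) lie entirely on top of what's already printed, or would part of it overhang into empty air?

Compare the two slices. At z = 2.75: the r=8 cylinder gives a regular 6-gon of circumradius 8 (constant along its height) (area = (6/2)·8.000²·sin(360°/6) = 166.28 mm²); the r=8 cylinder at (7.5, 6) gives a regular 6-gon of circumradius 8 (constant along its height) (area = (6/2)·8.000²·sin(360°/6) = 166.28 mm²); the cube at (12.5, 15.5) is present — its section is the full 13×16.5 rectangle (area 214.50 mm²); Subtracting the remaining from the first: starting from the r=8 cylinder (166.28 mm²), the r=8 cylinder at (7.5, 6) partially overlaps it — only the 38.57 mm² overlap (of its 166.28 mm²) is removed, clipping the outline; the 13×16.5 cube at (12.5, 15.5) misses the remaining region (no effect) — area = 127.71 mm². At z = 4.25: the cylinder: section is a regular 6-gon, circumradius r=8 (area = (6/2)·8.000²·sin(360°/6) = 166.28 mm²); the r=8 cylinder at (7.5, 6) gives a regular 6-gon of circumradius 8 (constant along its height) (area = (6/2)·8.000²·sin(360°/6) = 166.28 mm²); the 13×16.5 cube at (12.5, 15.5) contributes its full rectangle (area 214.50 mm²); Taking the first minus the rest: starting from the r=8 cylinder (166.28 mm²), the r=8 cylinder at (7.5, 6) partially overlaps it — only the 38.57 mm² overlap (of its 166.28 mm²) is removed, clipping the outline; the 13×16.5 cube at (12.5, 15.5) misses the remaining region (no effect) — area = 127.71 mm². Checking containment: the cross-section at z = 4.25 is a subset of the cross-section at z = 2.75.

entirely on top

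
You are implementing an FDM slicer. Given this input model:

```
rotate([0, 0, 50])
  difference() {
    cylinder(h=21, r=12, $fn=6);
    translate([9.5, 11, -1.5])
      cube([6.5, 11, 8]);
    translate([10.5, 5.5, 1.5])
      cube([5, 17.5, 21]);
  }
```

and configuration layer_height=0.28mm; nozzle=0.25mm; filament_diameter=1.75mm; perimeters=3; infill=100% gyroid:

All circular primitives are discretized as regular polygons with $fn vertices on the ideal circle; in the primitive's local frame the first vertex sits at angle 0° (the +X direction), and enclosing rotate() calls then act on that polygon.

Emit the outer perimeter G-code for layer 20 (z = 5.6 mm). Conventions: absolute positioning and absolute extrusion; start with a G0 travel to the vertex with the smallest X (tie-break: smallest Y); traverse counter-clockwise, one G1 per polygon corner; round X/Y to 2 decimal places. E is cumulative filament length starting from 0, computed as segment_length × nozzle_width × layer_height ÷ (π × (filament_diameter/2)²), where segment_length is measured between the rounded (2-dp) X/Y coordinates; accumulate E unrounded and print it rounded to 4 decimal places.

At z = 5.6 mm: the r=12 cylinder contributes a regular 6-gon of circumradius 12; the cube at (9.5, 11) is present — its section is the full 6.5×11 rectangle; the cube at (10.5, 5.5) (footprint 5×17.5) is included at this height; Taking the first minus the rest: starting from the r=12 cylinder, the 6.5×11 cube at (9.5, 11) misses the remaining region (no effect); the 5×17.5 cube at (10.5, 5.5) misses the remaining region (no effect) — 1 connected region; (whole slice rotated 50° about Z — lengths, areas and connectivity unchanged). The outline is a single polygon with 6 vertices. Extrusion per mm of travel: 0.25 × 0.28 / (π × 0.875²) = 0.029103. Accumulating E over each segment gives final E = 2.0954.

G0 X-11.82 Y2.08 Z5.60
G1 X-7.71 Y-9.19 E0.3491
G1 X4.10 Y-11.28 E0.6982
G1 X11.82 Y-2.08 E1.0477
G1 X7.71 Y9.19 E1.3968
G1 X-4.10 Y11.28 E1.7458
G1 X-11.82 Y2.08 E2.0954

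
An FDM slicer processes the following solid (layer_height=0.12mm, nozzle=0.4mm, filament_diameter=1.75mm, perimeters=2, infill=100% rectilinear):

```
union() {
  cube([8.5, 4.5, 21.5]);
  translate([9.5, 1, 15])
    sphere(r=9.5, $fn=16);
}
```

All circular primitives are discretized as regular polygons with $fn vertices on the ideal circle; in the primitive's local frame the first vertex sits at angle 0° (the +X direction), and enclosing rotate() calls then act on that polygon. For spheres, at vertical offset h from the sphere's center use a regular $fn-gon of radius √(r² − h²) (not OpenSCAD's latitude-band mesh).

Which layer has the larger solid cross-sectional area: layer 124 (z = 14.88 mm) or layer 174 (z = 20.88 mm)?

Layer 124 (z = 14.88): the cube (footprint 8.5×4.5) is included at this height (area 38.25 mm²); the r=9.5 sphere at (9.5, 1) contributes a regular 16-gon of circumradius √(9.5²−0.12²) = 9.499 (area = (16/2)·9.499²·sin(360°/16) = 276.25 mm²); Combining (union): the regions partially overlap — summed areas 314.50 mm² minus the doubly-counted overlap 36.93 mm² gives 277.57 mm² — area = 277.57 mm². So its area = 277.57 mm². Layer 174 (z = 20.88): the 8.5×4.5 cube contributes its full rectangle (area 38.25 mm²); the sphere at (9.5, 1): section is a regular 16-gon, circumradius = √(r²−h²) = √(9.5²−5.88²) = 7.462 (area = (16/2)·7.462²·sin(360°/16) = 170.45 mm²); Combining (union): the regions partially overlap — summed areas 208.70 mm² minus the doubly-counted overlap 27.66 mm² gives 181.04 mm² — area = 181.04 mm². So its area = 181.04 mm². Layer 124 is larger (277.57 vs 181.04 mm²).

layer 124 (z = 14.88 mm)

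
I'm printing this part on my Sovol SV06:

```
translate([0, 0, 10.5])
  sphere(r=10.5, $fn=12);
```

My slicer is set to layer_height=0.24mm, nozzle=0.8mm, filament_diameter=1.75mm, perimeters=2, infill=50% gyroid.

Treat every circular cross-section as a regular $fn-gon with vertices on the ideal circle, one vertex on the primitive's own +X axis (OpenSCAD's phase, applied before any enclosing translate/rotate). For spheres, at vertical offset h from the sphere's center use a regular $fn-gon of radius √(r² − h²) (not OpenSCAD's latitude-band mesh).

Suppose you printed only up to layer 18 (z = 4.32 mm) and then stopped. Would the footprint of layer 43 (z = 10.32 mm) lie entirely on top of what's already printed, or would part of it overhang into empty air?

Compare the two slices. At z = 4.32: the sphere: section is a regular 12-gon, circumradius = √(r²−h²) = √(10.5²−6.18²) = 8.489 (area = (12/2)·8.489²·sin(360°/12) = 216.17 mm²). At z = 10.32: the sphere: section is a regular 12-gon, circumradius = √(r²−h²) = √(10.5²−0.18²) = 10.498 (area = (12/2)·10.498²·sin(360°/12) = 330.65 mm²). Checking containment: at z = 10.32 the cross-section extends beyond the z = 4.32 cross-section by about 114.48 mm².

part overhangs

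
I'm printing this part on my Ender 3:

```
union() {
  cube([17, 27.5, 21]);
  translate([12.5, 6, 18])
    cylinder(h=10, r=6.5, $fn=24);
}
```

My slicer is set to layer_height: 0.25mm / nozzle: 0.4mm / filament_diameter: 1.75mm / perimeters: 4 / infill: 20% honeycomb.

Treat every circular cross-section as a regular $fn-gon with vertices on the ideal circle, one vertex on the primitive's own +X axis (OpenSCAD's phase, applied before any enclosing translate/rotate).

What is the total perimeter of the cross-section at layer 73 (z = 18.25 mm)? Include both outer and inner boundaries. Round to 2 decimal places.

At z = 18.25 mm: the 17×27.5 cube contributes its full rectangle (perimeter 89.00 mm); the r=6.5 cylinder at (12.5, 6) gives a regular 24-gon of circumradius 6.5 (constant along its height) (perimeter = 2·24·6.500·sin(180°/24) = 40.72 mm); Merging all regions: the regions partially overlap (shared area 117.15 mm²), so the edge portions inside another operand are dropped and the merged outline is re-measured after clipping — boundary = 90.22 mm. Overall, the cross-section is a single solid region. Total boundary length (outer) = 90.22 mm.

90.22 mm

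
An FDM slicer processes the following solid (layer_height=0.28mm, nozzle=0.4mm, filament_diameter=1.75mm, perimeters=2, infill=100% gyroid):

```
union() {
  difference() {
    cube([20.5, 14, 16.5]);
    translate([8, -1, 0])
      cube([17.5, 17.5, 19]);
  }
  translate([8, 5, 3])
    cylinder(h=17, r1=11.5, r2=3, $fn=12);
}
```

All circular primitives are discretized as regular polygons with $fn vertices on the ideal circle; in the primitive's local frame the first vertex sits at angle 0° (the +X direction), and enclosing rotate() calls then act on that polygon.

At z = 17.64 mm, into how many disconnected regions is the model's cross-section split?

At z = 17.64 mm: the cube does not reach this height (z outside [0, 16.5]); the 17.5×17.5 cube at (8, -1) contributes its full rectangle; Subtracting the remaining from the first: the first operand is absent here, so nothing remains; the cone at (8, 5): at t=0.861 of its height the radius interpolates to r₁+(r₂−r₁)t = 4.180, giving a regular 12-gon of that circumradius; Combining (union): only the cone at (8, 5) is present, so the union is just that shape — 1 connected region. The result has 1 disconnected region.

1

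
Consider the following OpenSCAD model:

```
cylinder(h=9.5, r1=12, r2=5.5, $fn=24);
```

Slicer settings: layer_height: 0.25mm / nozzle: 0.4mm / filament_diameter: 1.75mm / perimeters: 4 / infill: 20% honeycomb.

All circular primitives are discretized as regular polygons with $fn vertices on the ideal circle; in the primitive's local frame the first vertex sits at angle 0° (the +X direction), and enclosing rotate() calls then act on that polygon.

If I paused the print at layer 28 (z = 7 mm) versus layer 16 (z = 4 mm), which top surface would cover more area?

layer 16 (z = 4 mm)

Layer 28 (z = 7): the cone: at t=0.737 of its height the radius interpolates to r₁+(r₂−r₁)t = 7.211, giving a regular 24-gon of that circumradius (area = (24/2)·7.211²·sin(360°/24) = 161.48 mm²). So its area = 161.48 mm². Layer 16 (z = 4): the cone: at t=0.421 of its height the radius interpolates to r₁+(r₂−r₁)t = 9.263, giving a regular 24-gon of that circumradius (area = (24/2)·9.263²·sin(360°/24) = 266.50 mm²). So its area = 266.50 mm². Layer 16 is larger (266.50 vs 161.48 mm²).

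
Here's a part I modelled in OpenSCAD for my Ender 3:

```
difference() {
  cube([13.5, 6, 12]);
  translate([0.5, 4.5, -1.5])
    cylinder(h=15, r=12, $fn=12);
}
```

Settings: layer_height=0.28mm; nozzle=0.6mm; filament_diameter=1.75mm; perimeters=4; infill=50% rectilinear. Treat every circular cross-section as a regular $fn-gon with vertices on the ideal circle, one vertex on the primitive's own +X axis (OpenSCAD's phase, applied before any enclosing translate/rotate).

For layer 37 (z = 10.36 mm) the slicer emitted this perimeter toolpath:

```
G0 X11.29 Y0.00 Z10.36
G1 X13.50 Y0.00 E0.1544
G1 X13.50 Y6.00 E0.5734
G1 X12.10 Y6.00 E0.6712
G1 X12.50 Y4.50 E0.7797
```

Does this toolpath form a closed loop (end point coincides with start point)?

no

Start point (G0): (11.29, 0.00). End point (last G1): the path does not return to the start — open.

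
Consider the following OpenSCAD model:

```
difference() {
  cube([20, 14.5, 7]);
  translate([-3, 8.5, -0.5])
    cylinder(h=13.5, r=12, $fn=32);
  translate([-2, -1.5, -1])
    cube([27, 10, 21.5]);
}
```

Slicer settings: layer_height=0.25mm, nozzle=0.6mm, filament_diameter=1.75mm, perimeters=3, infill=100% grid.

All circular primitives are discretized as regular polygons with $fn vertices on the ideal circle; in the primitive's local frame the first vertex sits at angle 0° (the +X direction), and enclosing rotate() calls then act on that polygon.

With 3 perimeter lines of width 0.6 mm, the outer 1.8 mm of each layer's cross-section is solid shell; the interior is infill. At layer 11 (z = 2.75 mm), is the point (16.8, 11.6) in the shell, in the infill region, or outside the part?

At z = 2.75 mm: the cube is present — its section is the full 20×14.5 rectangle; the r=12 cylinder at (-3, 8.5) contributes a regular 32-gon of circumradius 12; the cube at (-2, -1.5) is present — its section is the full 27×10 rectangle; After the difference (first − rest): starting from the 20×14.5 cube, the r=12 cylinder at (-3, 8.5) partially overlaps it — only the 117.44 mm² overlap (of its 449.49 mm²) is removed, clipping the outline; the 27×10 cube at (-2, -1.5) partially overlaps it — only the 103.19 mm² overlap (of its 270.00 mm²) is removed, clipping the outline — 1 connected region. Overall, the cross-section is a single solid region. The nearest boundary edge runs (7.33, 14.50)→(20.00, 14.50); distance from the point to it = 2.90 mm. The point is inside the cross-section and 2.90 mm from the nearest boundary — more than the 1.8 mm shell width (3 × 0.6), so it's in the infill interior.

infill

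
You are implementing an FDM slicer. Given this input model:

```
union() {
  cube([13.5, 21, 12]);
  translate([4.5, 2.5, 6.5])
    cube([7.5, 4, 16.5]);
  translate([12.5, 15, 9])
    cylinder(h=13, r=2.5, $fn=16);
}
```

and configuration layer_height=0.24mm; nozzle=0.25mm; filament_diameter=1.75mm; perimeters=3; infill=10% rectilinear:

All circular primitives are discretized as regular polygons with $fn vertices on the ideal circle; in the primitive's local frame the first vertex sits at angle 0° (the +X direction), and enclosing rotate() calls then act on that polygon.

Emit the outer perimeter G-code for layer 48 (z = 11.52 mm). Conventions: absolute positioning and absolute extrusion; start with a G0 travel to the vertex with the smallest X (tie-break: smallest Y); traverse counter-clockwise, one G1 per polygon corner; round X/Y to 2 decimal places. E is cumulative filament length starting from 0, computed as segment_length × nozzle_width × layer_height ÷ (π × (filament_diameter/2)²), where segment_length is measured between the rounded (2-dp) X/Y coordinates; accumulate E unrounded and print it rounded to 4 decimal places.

G0 X0.00 Y0.00 Z11.52
G1 X13.50 Y0.00 E0.3368
G1 X13.50 Y12.72 E0.6541
G1 X14.27 Y13.23 E0.6771
G1 X14.81 Y14.04 E0.7014
G1 X15.00 Y15.00 E0.7258
G1 X14.81 Y15.96 E0.7502
G1 X14.27 Y16.77 E0.7745
G1 X13.50 Y17.28 E0.7975
G1 X13.50 Y21.00 E0.8903
G1 X0.00 Y21.00 E1.2271
G1 X0.00 Y0.00 E1.7509

At z = 11.52 mm: the cube (footprint 13.5×21) is included at this height; the cube at (4.5, 2.5) (footprint 7.5×4) is included at this height; the r=2.5 cylinder at (12.5, 15) contributes a regular 16-gon of circumradius 2.5; Merging all regions: the regions partially overlap (shared area 44.37 mm²), so overlapping operands fuse into one piece — 1 connected region. The outline is a single polygon with 11 vertices. Extrusion per mm of travel: 0.25 × 0.24 / (π × 0.875²) = 0.024945. Accumulating E over each segment gives final E = 1.7509.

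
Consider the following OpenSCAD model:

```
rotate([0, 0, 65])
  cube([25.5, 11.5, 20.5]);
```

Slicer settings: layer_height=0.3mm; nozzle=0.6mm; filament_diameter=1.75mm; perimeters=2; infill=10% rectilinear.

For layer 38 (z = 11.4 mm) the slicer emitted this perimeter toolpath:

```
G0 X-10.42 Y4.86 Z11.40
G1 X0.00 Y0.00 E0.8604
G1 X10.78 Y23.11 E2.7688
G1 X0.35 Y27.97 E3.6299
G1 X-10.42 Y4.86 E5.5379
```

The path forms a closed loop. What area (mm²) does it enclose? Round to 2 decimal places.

293.29 mm²

Apply the shoelace formula to the sequence of (X, Y) vertices; enclosed area = 293.29 mm².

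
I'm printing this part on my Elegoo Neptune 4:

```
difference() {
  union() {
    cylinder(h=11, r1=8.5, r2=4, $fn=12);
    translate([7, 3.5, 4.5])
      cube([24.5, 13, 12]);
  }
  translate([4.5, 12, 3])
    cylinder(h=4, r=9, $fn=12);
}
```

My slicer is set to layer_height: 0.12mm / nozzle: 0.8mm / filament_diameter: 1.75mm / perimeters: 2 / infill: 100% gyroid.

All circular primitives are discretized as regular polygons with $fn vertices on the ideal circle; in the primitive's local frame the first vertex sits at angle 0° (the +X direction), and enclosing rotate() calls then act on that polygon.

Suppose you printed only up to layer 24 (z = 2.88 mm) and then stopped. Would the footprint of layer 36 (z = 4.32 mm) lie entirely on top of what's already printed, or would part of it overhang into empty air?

entirely on top

Compare the two slices. At z = 2.88: the cone: at t=0.262 of its height the radius interpolates to r₁+(r₂−r₁)t = 7.322, giving a regular 12-gon of that circumradius (area = (12/2)·7.322²·sin(360°/12) = 160.83 mm²); the cube at (7, 3.5) is not intersected at this z (z outside [4.5, 16.5]); Taking the union: only the cone is present, so the union is just that shape — area = 160.83 mm²; the cylinder at (4.5, 12) is absent (z outside [3, 7]); Taking the first minus the rest: none of the subtracted shapes is present at this height, so the result so far is unchanged — area = 160.83 mm². At z = 4.32: the cone contributes a regular 12-gon of circumradius 6.733 (interpolated between r1=8.5 and r2=4 at t=0.393) (area = (12/2)·6.733²·sin(360°/12) = 135.99 mm²); the cube at (7, 3.5) does not reach this height (z outside [4.5, 16.5]); Merging all regions: only the cone is present, so the union is just that shape — area = 135.99 mm²; the r=9 cylinder at (4.5, 12) contributes a regular 12-gon of circumradius 9 (area = (12/2)·9.000²·sin(360°/12) = 243.00 mm²); Subtracting the remaining from the first: starting from that combined region (135.99 mm²), the r=9 cylinder at (4.5, 12) partially overlaps it — only the 14.55 mm² overlap (of its 243.00 mm²) is removed, clipping the outline — area = 121.43 mm². Checking containment: the cross-section at z = 4.32 is a subset of the cross-section at z = 2.88.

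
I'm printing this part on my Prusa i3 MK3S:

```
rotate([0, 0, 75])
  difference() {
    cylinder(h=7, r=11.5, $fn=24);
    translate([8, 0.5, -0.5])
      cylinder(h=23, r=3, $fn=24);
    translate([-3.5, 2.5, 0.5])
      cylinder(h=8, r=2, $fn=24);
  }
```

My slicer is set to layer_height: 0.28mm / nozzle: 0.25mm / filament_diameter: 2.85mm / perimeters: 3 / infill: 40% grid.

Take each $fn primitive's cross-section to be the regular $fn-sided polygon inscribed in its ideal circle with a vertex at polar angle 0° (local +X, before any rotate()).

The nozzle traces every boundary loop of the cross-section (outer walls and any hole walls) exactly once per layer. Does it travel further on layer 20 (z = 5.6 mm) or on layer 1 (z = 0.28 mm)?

layer 20 (z = 5.6 mm)

Layer 20 (z = 5.6): the r=11.5 cylinder gives a regular 24-gon of circumradius 11.5 (constant along its height) (perimeter = 2·24·11.500·sin(180°/24) = 72.05 mm); the r=3 cylinder at (8, 0.5) contributes a regular 24-gon of circumradius 3 (perimeter = 2·24·3.000·sin(180°/24) = 18.80 mm); the cylinder at (-3.5, 2.5): section is a regular 24-gon, circumradius r=2 (perimeter = 2·24·2.000·sin(180°/24) = 12.53 mm); Subtracting the remaining from the first: starting from the r=11.5 cylinder, the r=3 cylinder at (8, 0.5) lies wholly inside it (removes its full 27.95 mm² and its 18.80 mm outline becomes a hole wall); the r=2 cylinder at (-3.5, 2.5) lies wholly inside it (removes its full 12.42 mm² and its 12.53 mm outline becomes a hole wall) — boundary (outer + 2 inner loops) = 103.38 mm; (rotated 75° about Z; rotation is an isometry so areas/perimeters/island counts are preserved). So its perimeter = 103.38 mm. Layer 1 (z = 0.28): the r=11.5 cylinder gives a regular 24-gon of circumradius 11.5 (constant along its height) (perimeter = 2·24·11.500·sin(180°/24) = 72.05 mm); the r=3 cylinder at (8, 0.5) contributes a regular 24-gon of circumradius 3 (perimeter = 2·24·3.000·sin(180°/24) = 18.80 mm); the cylinder at (-3.5, 2.5) does not reach this height (z outside [0.5, 8.5]); After the difference (first − rest): starting from the r=11.5 cylinder, the r=3 cylinder at (8, 0.5) lies wholly inside it (removes its full 27.95 mm² and its 18.80 mm outline becomes a hole wall) — boundary (outer + 1 inner loop) = 90.85 mm; (rotated 75° about Z; rotation is an isometry so areas/perimeters/island counts are preserved). So its perimeter = 90.85 mm. Layer 20 is larger (103.38 vs 90.85 mm).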